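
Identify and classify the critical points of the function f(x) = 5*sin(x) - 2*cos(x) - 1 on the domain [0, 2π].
f'(x) = 2*sin(x) + 5*cos(x)

Solve f'(x) = 0 on [0, 2π]:
  f'(x) = 0 ⇔ 5*cos(x) = -2*sin(x) ⇔ tan(x) = -5/2, i.e. x = arctan(-5/2) + nπ; keep the solutions lying in [0, 2π].
  ⇒ x = pi - atan(5/2) ≈ 1.9513, -atan(5/2) + 2*pi ≈ 5.0929

f''(x) = -5*sin(x) + 2*cos(x)
Second-derivative test at each critical point:
  f''(1.9513) = -5.3852 < 0 → local maximum
  f''(5.0929) = 5.3852 > 0 → local minimum

Critical points: x = pi - atan(5/2) ≈ 1.9513 (local maximum); x = -atan(5/2) + 2*pi ≈ 5.0929 (local minimum)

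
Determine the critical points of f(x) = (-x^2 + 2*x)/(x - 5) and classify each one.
f'(x) = (-x^2 + 10*x - 10)/(x^2 - 10*x + 25)

Solve f'(x) = 0:
  f'(x) = -(x^2 - 10*x + 10)/(x - 5)^2; the denominator is positive wherever f is defined, so f'(x) = 0 ⇔ -x^2 + 10*x - 10 = 0.
  x^2 - 10*x + 10 = 0 has no rational roots; quadratic formula: x = (10 ± √60)/2.
  ⇒ x = 5 - sqrt(15) ≈ 1.1270, sqrt(15) + 5 ≈ 8.8730

f''(x) = -30/(x^3 - 15*x^2 + 75*x - 125)
Second-derivative test at each critical point:
  f''(1.1270) = 0.5164 > 0 → local minimum
  f''(8.8730) = -0.5164 < 0 → local maximum

Critical points: x = 5 - sqrt(15) ≈ 1.1270 (local minimum); x = sqrt(15) + 5 ≈ 8.8730 (local maximum)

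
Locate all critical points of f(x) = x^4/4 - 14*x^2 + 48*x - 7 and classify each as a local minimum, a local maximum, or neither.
f'(x) = x^3 - 28*x + 48

Solve f'(x) = 0:
  Factor: x^3 - 28*x + 48 = (x - 4)*(x - 2)*(x + 6) = 0.
  ⇒ x = -6, 2, 4

f''(x) = 3*x^2 - 28
Second-derivative test at each critical point:
  f''(-6) = 80 > 0 → local minimum
  f''(2) = -16 < 0 → local maximum
  f''(4) = 20 > 0 → local minimum

Critical points: x = -6 (local minimum); x = 2 (local maximum); x = 4 (local minimum)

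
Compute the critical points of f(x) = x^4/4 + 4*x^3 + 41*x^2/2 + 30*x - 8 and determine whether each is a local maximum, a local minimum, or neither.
f'(x) = x^3 + 12*x^2 + 41*x + 30

Solve f'(x) = 0:
  Factor: x^3 + 12*x^2 + 41*x + 30 = (x + 1)*(x + 5)*(x + 6) = 0.
  ⇒ x = -6, -5, -1

f''(x) = 3*x^2 + 24*x + 41
Second-derivative test at each critical point:
  f''(-6) = 5 > 0 → local minimum
  f''(-5) = -4 < 0 → local maximum
  f''(-1) = 20 > 0 → local minimum

Critical points: x = -6 (local minimum); x = -5 (local maximum); x = -1 (local minimum)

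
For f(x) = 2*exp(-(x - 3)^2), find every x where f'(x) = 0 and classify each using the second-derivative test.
f'(x) = 4*(3 - x)*exp(-(x - 3)^2)

Solve f'(x) = 0:
  f'(x) = (12 - 4*x)·exp(-(x - 3)^2) and exp(-(x - 3)^2) > 0 for every x, so f'(x) = 0 ⇔ 12 - 4*x = 0.
  Factor: 12 - 4*x = -4*(x - 3) = 0.
  ⇒ x = 3

f''(x) = 4*(2*(x - 3)^2 - 1)*exp(-(x - 3)^2)
Second-derivative test at each critical point:
  f''(3) = -4 < 0 → local maximum

Critical points: x = 3 (local maximum)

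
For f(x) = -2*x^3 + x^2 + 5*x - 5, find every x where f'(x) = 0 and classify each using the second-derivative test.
f'(x) = -6*x^2 + 2*x + 5

Solve f'(x) = 0:
  6*x^2 - 2*x - 5 = 0 has no rational roots; quadratic formula: x = (2 ± √124)/12.
  ⇒ x = 1/6 - sqrt(31)/6 ≈ -0.7613, 1/6 + sqrt(31)/6 ≈ 1.0946

f''(x) = 2 - 12*x
Second-derivative test at each critical point:
  f''(-0.7613) = 11.1355 > 0 → local minimum
  f''(1.0946) = -11.1355 < 0 → local maximum

Critical points: x = 1/6 - sqrt(31)/6 ≈ -0.7613 (local minimum); x = 1/6 + sqrt(31)/6 ≈ 1.0946 (local maximum)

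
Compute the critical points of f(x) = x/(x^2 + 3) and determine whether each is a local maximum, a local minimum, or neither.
f'(x) = (3 - x^2)/(x^4 + 6*x^2 + 9)

Solve f'(x) = 0:
  f'(x) = -(x^2 - 3)/(x^2 + 3)^2; the denominator is positive wherever f is defined, so f'(x) = 0 ⇔ 3 - x^2 = 0.
  x^2 - 3 = 0 has no rational roots; quadratic formula: x = (0 ± √12)/2.
  ⇒ x = -sqrt(3) ≈ -1.7321, sqrt(3) ≈ 1.7321

f''(x) = 2*x*(x^2 - 9)/(x^2 + 3)^3
Second-derivative test at each critical point:
  f''(-1.7321) = 0.0962 > 0 → local minimum
  f''(1.7321) = -0.0962 < 0 → local maximum

Critical points: x = -sqrt(3) ≈ -1.7321 (local minimum); x = sqrt(3) ≈ 1.7321 (local maximum)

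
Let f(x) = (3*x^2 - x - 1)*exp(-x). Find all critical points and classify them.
f'(x) = x*(7 - 3*x)*exp(-x)

Solve f'(x) = 0:
  f'(x) = (-3*x^2 + 7*x)·exp(-x) and exp(-x) > 0 for every x, so f'(x) = 0 ⇔ -3*x^2 + 7*x = 0.
  Factor: -3*x^2 + 7*x = -x*(3*x - 7) = 0.
  ⇒ x = 0, 7/3

f''(x) = (3*x^2 - 13*x + 7)*exp(-x)
Second-derivative test at each critical point:
  f''(0) = 7 > 0 → local minimum
  f''(7/3) = -0.6788 < 0 → local maximum

Critical points: x = 0 (local minimum); x = 7/3 (local maximum)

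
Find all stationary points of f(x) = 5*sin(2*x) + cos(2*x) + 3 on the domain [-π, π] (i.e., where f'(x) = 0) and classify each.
f'(x) = -2*sin(2*x) + 10*cos(2*x)

Solve f'(x) = 0 on [-π, π]:
  f'(x) = 0 ⇔ 5*cos(2*x) = sin(2*x) ⇔ tan(2*x) = 5, i.e. 2*x = arctan(5) + nπ; keep the solutions lying in [-π, π].
  ⇒ x = -pi + atan(5)/2 ≈ -2.4549, -pi/2 + atan(5)/2 ≈ -0.8841, atan(5)/2 ≈ 0.6867, atan(5)/2 + pi/2 ≈ 2.2575

f''(x) = -20*sin(2*x) - 4*cos(2*x)
Second-derivative test at each critical point:
  f''(-2.4549) = -20.3961 < 0 → local maximum
  f''(-0.8841) = 20.3961 > 0 → local minimum
  f''(0.6867) = -20.3961 < 0 → local maximum
  f''(2.2575) = 20.3961 > 0 → local minimum

Critical points: x = -pi + atan(5)/2 ≈ -2.4549 (local maximum); x = -pi/2 + atan(5)/2 ≈ -0.8841 (local minimum); x = atan(5)/2 ≈ 0.6867 (local maximum); x = atan(5)/2 + pi/2 ≈ 2.2575 (local minimum)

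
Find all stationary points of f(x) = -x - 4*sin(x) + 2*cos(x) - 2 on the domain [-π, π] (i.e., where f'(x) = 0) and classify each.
f'(x) = -2*sin(x) - 4*cos(x) - 1

Solve f'(x) = 0 on [-π, π]:
  f'(x) = 0 ⇔ -2*sin(x) - 4*cos(x) = 1. Write the left side as R·cos(x + φ) with R = √((-4)² + 2²) = 2*sqrt(5), cos φ = -2*sqrt(5)/5, sin φ = sqrt(5)/5; then cos(x + φ) = sqrt(5)/10. Solve for x and keep the solutions lying in [-π, π].
  ⇒ x = atan((-2*sqrt(19) - 1)/(-2 + sqrt(19))) ≈ -1.3327, atan((-1 + 2*sqrt(19))/(-sqrt(19) - 2)) + pi ≈ 2.2600

f''(x) = 4*sin(x) - 2*cos(x)
Second-derivative test at each critical point:
  f''(-1.3327) = -4.3589 < 0 → local maximum
  f''(2.2600) = 4.3589 > 0 → local minimum

Critical points: x = atan((-2*sqrt(19) - 1)/(-2 + sqrt(19))) ≈ -1.3327 (local maximum); x = atan((-1 + 2*sqrt(19))/(-sqrt(19) - 2)) + pi ≈ 2.2600 (local minimum)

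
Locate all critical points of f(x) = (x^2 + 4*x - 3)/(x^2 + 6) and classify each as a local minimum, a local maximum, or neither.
f'(x) = 2*(-2*x^2 + 9*x + 12)/(x^4 + 12*x^2 + 36)

Solve f'(x) = 0:
  f'(x) = -2*(2*x^2 - 9*x - 12)/(x^2 + 6)^2; the denominator is positive wherever f is defined, so f'(x) = 0 ⇔ -4*x^2 + 18*x + 24 = 0.
  Factor: -4*x^2 + 18*x + 24 = -2*(2*x^2 - 9*x - 12); 2*x^2 - 9*x - 12 = 0 has no rational roots; quadratic formula: x = (9 ± √177)/4.
  ⇒ x = 9/4 - sqrt(177)/4 ≈ -1.0760, 9/4 + sqrt(177)/4 ≈ 5.5760

f''(x) = 2*(4*x^3 - 27*x^2 - 72*x + 54)/(x^6 + 18*x^4 + 108*x^2 + 216)
Second-derivative test at each critical point:
  f''(-1.0760) = 0.5193 > 0 → local minimum
  f''(5.5760) = -0.0193 < 0 → local maximum

Critical points: x = 9/4 - sqrt(177)/4 ≈ -1.0760 (local minimum); x = 9/4 + sqrt(177)/4 ≈ 5.5760 (local maximum)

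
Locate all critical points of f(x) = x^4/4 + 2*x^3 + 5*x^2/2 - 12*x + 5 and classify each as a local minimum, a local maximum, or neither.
f'(x) = x^3 + 6*x^2 + 5*x - 12

Solve f'(x) = 0:
  Factor: x^3 + 6*x^2 + 5*x - 12 = (x - 1)*(x + 3)*(x + 4) = 0.
  ⇒ x = -4, -3, 1

f''(x) = 3*x^2 + 12*x + 5
Second-derivative test at each critical point:
  f''(-4) = 5 > 0 → local minimum
  f''(-3) = -4 < 0 → local maximum
  f''(1) = 20 > 0 → local minimum

Critical points: x = -4 (local minimum); x = -3 (local maximum); x = 1 (local minimum)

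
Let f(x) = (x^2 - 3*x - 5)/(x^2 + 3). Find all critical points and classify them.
f'(x) = (3*x^2 + 16*x - 9)/(x^4 + 6*x^2 + 9)

Solve f'(x) = 0:
  f'(x) = (3*x^2 + 16*x - 9)/(x^2 + 3)^2; the denominator is positive wherever f is defined, so f'(x) = 0 ⇔ 3*x^2 + 16*x - 9 = 0.
  3*x^2 + 16*x - 9 = 0 has no rational roots; quadratic formula: x = (-16 ± √364)/6.
  ⇒ x = -sqrt(91)/3 - 8/3 ≈ -5.8465, -8/3 + sqrt(91)/3 ≈ 0.5131

f''(x) = 6*(-x^3 - 8*x^2 + 9*x + 8)/(x^6 + 9*x^4 + 27*x^2 + 27)
Second-derivative test at each critical point:
  f''(-5.8465) = -0.0138 < 0 → local maximum
  f''(0.5131) = 1.7916 > 0 → local minimum

Critical points: x = -sqrt(91)/3 - 8/3 ≈ -5.8465 (local maximum); x = -8/3 + sqrt(91)/3 ≈ 0.5131 (local minimum)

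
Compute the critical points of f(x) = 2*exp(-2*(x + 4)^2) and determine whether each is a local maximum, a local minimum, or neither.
f'(x) = 8*(-x - 4)*exp(-2*(x + 4)^2)

Solve f'(x) = 0:
  f'(x) = (-8*x - 32)·exp(-2*(x + 4)^2) and exp(-2*(x + 4)^2) > 0 for every x, so f'(x) = 0 ⇔ -8*x - 32 = 0.
  Factor: -8*x - 32 = -8*(x + 4) = 0.
  ⇒ x = -4

f''(x) = 8*(4*(x + 4)^2 - 1)*exp(-2*(x + 4)^2)
Second-derivative test at each critical point:
  f''(-4) = -8 < 0 → local maximum

Critical points: x = -4 (local maximum)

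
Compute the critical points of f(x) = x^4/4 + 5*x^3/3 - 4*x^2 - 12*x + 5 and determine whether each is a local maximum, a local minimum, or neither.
f'(x) = x^3 + 5*x^2 - 8*x - 12

Solve f'(x) = 0:
  Factor: x^3 + 5*x^2 - 8*x - 12 = (x - 2)*(x + 1)*(x + 6) = 0.
  ⇒ x = -6, -1, 2

f''(x) = 3*x^2 + 10*x - 8
Second-derivative test at each critical point:
  f''(-6) = 40 > 0 → local minimum
  f''(-1) = -15 < 0 → local maximum
  f''(2) = 24 > 0 → local minimum

Critical points: x = -6 (local minimum); x = -1 (local maximum); x = 2 (local minimum)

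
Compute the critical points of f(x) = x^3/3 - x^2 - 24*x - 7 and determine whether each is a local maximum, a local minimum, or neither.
f'(x) = x^2 - 2*x - 24

Solve f'(x) = 0:
  Factor: x^2 - 2*x - 24 = (x - 6)*(x + 4) = 0.
  ⇒ x = -4, 6

f''(x) = 2*x - 2
Second-derivative test at each critical point:
  f''(-4) = -10 < 0 → local maximum
  f''(6) = 10 > 0 → local minimum

Critical points: x = -4 (local maximum); x = 6 (local minimum)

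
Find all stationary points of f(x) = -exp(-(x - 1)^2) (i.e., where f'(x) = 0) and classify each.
f'(x) = 2*(x - 1)*exp(-(x - 1)^2)

Solve f'(x) = 0:
  f'(x) = (2*x - 2)·exp(-(x - 1)^2) and exp(-(x - 1)^2) > 0 for every x, so f'(x) = 0 ⇔ 2*x - 2 = 0.
  Factor: 2*x - 2 = 2*(x - 1) = 0.
  ⇒ x = 1

f''(x) = 2*(1 - 2*(x - 1)^2)*exp(-(x - 1)^2)
Second-derivative test at each critical point:
  f''(1) = 2 > 0 → local minimum

Critical points: x = 1 (local minimum)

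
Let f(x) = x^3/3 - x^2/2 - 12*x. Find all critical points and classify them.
f'(x) = x^2 - x - 12

Solve f'(x) = 0:
  Factor: x^2 - x - 12 = (x - 4)*(x + 3) = 0.
  ⇒ x = -3, 4

f''(x) = 2*x - 1
Second-derivative test at each critical point:
  f''(-3) = -7 < 0 → local maximum
  f''(4) = 7 > 0 → local minimum

Critical points: x = -3 (local maximum); x = 4 (local minimum)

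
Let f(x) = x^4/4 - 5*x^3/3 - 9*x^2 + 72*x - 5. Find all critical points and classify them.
f'(x) = x^3 - 5*x^2 - 18*x + 72

Solve f'(x) = 0:
  Factor: x^3 - 5*x^2 - 18*x + 72 = (x - 6)*(x - 3)*(x + 4) = 0.
  ⇒ x = -4, 3, 6

f''(x) = 3*x^2 - 10*x - 18
Second-derivative test at each critical point:
  f''(-4) = 70 > 0 → local minimum
  f''(3) = -21 < 0 → local maximum
  f''(6) = 30 > 0 → local minimum

Critical points: x = -4 (local minimum); x = 3 (local maximum); x = 6 (local minimum)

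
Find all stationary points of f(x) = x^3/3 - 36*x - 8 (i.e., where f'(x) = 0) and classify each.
f'(x) = x^2 - 36

Solve f'(x) = 0:
  Factor: x^2 - 36 = (x - 6)*(x + 6) = 0.
  ⇒ x = -6, 6

f''(x) = 2*x
Second-derivative test at each critical point:
  f''(-6) = -12 < 0 → local maximum
  f''(6) = 12 > 0 → local minimum

Critical points: x = -6 (local maximum); x = 6 (local minimum)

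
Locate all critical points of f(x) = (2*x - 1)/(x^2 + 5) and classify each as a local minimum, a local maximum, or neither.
f'(x) = 2*(-x^2 + x + 5)/(x^4 + 10*x^2 + 25)

Solve f'(x) = 0:
  f'(x) = -2*(x^2 - x - 5)/(x^2 + 5)^2; the denominator is positive wherever f is defined, so f'(x) = 0 ⇔ -2*x^2 + 2*x + 10 = 0.
  Factor: -2*x^2 + 2*x + 10 = -2*(x^2 - x - 5); x^2 - x - 5 = 0 has no rational roots; quadratic formula: x = (1 ± √21)/2.
  ⇒ x = 1/2 - sqrt(21)/2 ≈ -1.7913, 1/2 + sqrt(21)/2 ≈ 2.7913

f''(x) = 2*(4*x^2*(2*x - 1) + (1 - 6*x)*(x^2 + 5))/(x^2 + 5)^3
Second-derivative test at each critical point:
  f''(-1.7913) = 0.1360 > 0 → local minimum
  f''(2.7913) = -0.0560 < 0 → local maximum

Critical points: x = 1/2 - sqrt(21)/2 ≈ -1.7913 (local minimum); x = 1/2 + sqrt(21)/2 ≈ 2.7913 (local maximum)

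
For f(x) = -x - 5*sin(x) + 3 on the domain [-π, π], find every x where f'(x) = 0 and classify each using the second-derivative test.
f'(x) = -5*cos(x) - 1

Solve f'(x) = 0 on [-π, π]:
  f'(x) = 0 ⇔ cos(x) = -1/5, i.e. x = ±arccos(-1/5) + 2nπ; keep the solutions lying in [-π, π].
  ⇒ x = -acos(-1/5) ≈ -1.7722, acos(-1/5) ≈ 1.7722

f''(x) = 5*sin(x)
Second-derivative test at each critical point:
  f''(-1.7722) = -4.8990 < 0 → local maximum
  f''(1.7722) = 4.8990 > 0 → local minimum

Critical points: x = -acos(-1/5) ≈ -1.7722 (local maximum); x = acos(-1/5) ≈ 1.7722 (local minimum)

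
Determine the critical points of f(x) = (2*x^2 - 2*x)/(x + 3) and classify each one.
f'(x) = 2*(x^2 + 6*x - 3)/(x^2 + 6*x + 9)

Solve f'(x) = 0:
  f'(x) = 2*(x^2 + 6*x - 3)/(x + 3)^2; the denominator is positive wherever f is defined, so f'(x) = 0 ⇔ 2*x^2 + 12*x - 6 = 0.
  Factor: 2*x^2 + 12*x - 6 = 2*(x^2 + 6*x - 3); x^2 + 6*x - 3 = 0 has no rational roots; quadratic formula: x = (-6 ± √48)/2.
  ⇒ x = -2*sqrt(3) - 3 ≈ -6.4641, -3 + 2*sqrt(3) ≈ 0.4641

f''(x) = 48/(x^3 + 9*x^2 + 27*x + 27)
Second-derivative test at each critical point:
  f''(-6.4641) = -1.1547 < 0 → local maximum
  f''(0.4641) = 1.1547 > 0 → local minimum

Critical points: x = -2*sqrt(3) - 3 ≈ -6.4641 (local maximum); x = -3 + 2*sqrt(3) ≈ 0.4641 (local minimum)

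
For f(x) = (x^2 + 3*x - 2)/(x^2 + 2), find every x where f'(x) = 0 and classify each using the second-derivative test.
f'(x) = (-3*x^2 + 8*x + 6)/(x^4 + 4*x^2 + 4)

Solve f'(x) = 0:
  f'(x) = -(3*x^2 - 8*x - 6)/(x^2 + 2)^2; the denominator is positive wherever f is defined, so f'(x) = 0 ⇔ -3*x^2 + 8*x + 6 = 0.
  3*x^2 - 8*x - 6 = 0 has no rational roots; quadratic formula: x = (8 ± √136)/6.
  ⇒ x = 4/3 - sqrt(34)/3 ≈ -0.6103, 4/3 + sqrt(34)/3 ≈ 3.2770

f''(x) = 2*(3*x^3 - 12*x^2 - 18*x + 8)/(x^6 + 6*x^4 + 12*x^2 + 8)
Second-derivative test at each critical point:
  f''(-0.6103) = 2.0719 > 0 → local minimum
  f''(3.2770) = -0.0719 < 0 → local maximum

Critical points: x = 4/3 - sqrt(34)/3 ≈ -0.6103 (local minimum); x = 4/3 + sqrt(34)/3 ≈ 3.2770 (local maximum)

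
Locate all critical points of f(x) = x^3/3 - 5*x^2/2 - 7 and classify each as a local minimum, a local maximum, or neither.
f'(x) = x*(x - 5)

Solve f'(x) = 0:
  Factor: x^2 - 5*x = x*(x - 5) = 0.
  ⇒ x = 0, 5

f''(x) = 2*x - 5
Second-derivative test at each critical point:
  f''(0) = -5 < 0 → local maximum
  f''(5) = 5 > 0 → local minimum

Critical points: x = 0 (local maximum); x = 5 (local minimum)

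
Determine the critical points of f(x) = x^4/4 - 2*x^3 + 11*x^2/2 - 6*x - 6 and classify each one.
f'(x) = x^3 - 6*x^2 + 11*x - 6

Solve f'(x) = 0:
  Factor: x^3 - 6*x^2 + 11*x - 6 = (x - 3)*(x - 2)*(x - 1) = 0.
  ⇒ x = 1, 2, 3

f''(x) = 3*x^2 - 12*x + 11
Second-derivative test at each critical point:
  f''(1) = 2 > 0 → local minimum
  f''(2) = -1 < 0 → local maximum
  f''(3) = 2 > 0 → local minimum

Critical points: x = 1 (local minimum); x = 2 (local maximum); x = 3 (local minimum)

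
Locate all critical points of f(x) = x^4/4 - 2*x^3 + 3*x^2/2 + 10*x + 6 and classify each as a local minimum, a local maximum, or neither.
f'(x) = x^3 - 6*x^2 + 3*x + 10

Solve f'(x) = 0:
  Factor: x^3 - 6*x^2 + 3*x + 10 = (x - 5)*(x - 2)*(x + 1) = 0.
  ⇒ x = -1, 2, 5

f''(x) = 3*x^2 - 12*x + 3
Second-derivative test at each critical point:
  f''(-1) = 18 > 0 → local minimum
  f''(2) = -9 < 0 → local maximum
  f''(5) = 18 > 0 → local minimum

Critical points: x = -1 (local minimum); x = 2 (local maximum); x = 5 (local minimum)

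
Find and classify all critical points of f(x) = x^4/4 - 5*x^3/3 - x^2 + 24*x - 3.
f'(x) = x^3 - 5*x^2 - 2*x + 24

Solve f'(x) = 0:
  Factor: x^3 - 5*x^2 - 2*x + 24 = (x - 4)*(x - 3)*(x + 2) = 0.
  ⇒ x = -2, 3, 4

f''(x) = 3*x^2 - 10*x - 2
Second-derivative test at each critical point:
  f''(-2) = 30 > 0 → local minimum
  f''(3) = -5 < 0 → local maximum
  f''(4) = 6 > 0 → local minimum

Critical points: x = -2 (local minimum); x = 3 (local maximum); x = 4 (local minimum)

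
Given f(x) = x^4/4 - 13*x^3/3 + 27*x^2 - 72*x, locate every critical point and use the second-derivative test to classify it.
f'(x) = x^3 - 13*x^2 + 54*x - 72

Solve f'(x) = 0:
  Factor: x^3 - 13*x^2 + 54*x - 72 = (x - 6)*(x - 4)*(x - 3) = 0.
  ⇒ x = 3, 4, 6

f''(x) = 3*x^2 - 26*x + 54
Second-derivative test at each critical point:
  f''(3) = 3 > 0 → local minimum
  f''(4) = -2 < 0 → local maximum
  f''(6) = 6 > 0 → local minimum

Critical points: x = 3 (local minimum); x = 4 (local maximum); x = 6 (local minimum)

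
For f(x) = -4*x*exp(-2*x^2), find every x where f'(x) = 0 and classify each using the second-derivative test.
f'(x) = 4*(4*x^2 - 1)*exp(-2*x^2)

Solve f'(x) = 0:
  f'(x) = (16*x^2 - 4)·exp(-2*x^2) and exp(-2*x^2) > 0 for every x, so f'(x) = 0 ⇔ 16*x^2 - 4 = 0.
  Factor: 16*x^2 - 4 = 4*(2*x - 1)*(2*x + 1) = 0.
  ⇒ x = -1/2, 1/2

f''(x) = (-64*x^3 + 48*x)*exp(-2*x^2)
Second-derivative test at each critical point:
  f''(-1/2) = -9.7045 < 0 → local maximum
  f''(1/2) = 9.7045 > 0 → local minimum

Critical points: x = -1/2 (local maximum); x = 1/2 (local minimum)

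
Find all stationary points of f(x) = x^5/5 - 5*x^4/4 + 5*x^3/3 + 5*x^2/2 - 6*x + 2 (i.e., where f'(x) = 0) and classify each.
f'(x) = x^4 - 5*x^3 + 5*x^2 + 5*x - 6

Solve f'(x) = 0:
  Factor: x^4 - 5*x^3 + 5*x^2 + 5*x - 6 = (x - 3)*(x - 2)*(x - 1)*(x + 1) = 0.
  ⇒ x = -1, 1, 2, 3

f''(x) = 4*x^3 - 15*x^2 + 10*x + 5
Second-derivative test at each critical point:
  f''(-1) = -24 < 0 → local maximum
  f''(1) = 4 > 0 → local minimum
  f''(2) = -3 < 0 → local maximum
  f''(3) = 8 > 0 → local minimum

Critical points: x = -1 (local maximum); x = 1 (local minimum); x = 2 (local maximum); x = 3 (local minimum)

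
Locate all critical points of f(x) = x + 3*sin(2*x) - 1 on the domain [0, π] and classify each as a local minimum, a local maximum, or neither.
f'(x) = 6*cos(2*x) + 1

Solve f'(x) = 0 on [0, π]:
  f'(x) = 0 ⇔ cos(2*x) = -1/6, i.e. 2*x = ±arccos(-1/6) + 2nπ; keep the solutions lying in [0, π].
  ⇒ x = acos(-1/6)/2 ≈ 0.8691, pi - acos(-1/6)/2 ≈ 2.2725

f''(x) = -12*sin(2*x)
Second-derivative test at each critical point:
  f''(0.8691) = -11.8322 < 0 → local maximum
  f''(2.2725) = 11.8322 > 0 → local minimum

Critical points: x = acos(-1/6)/2 ≈ 0.8691 (local maximum); x = pi - acos(-1/6)/2 ≈ 2.2725 (local minimum)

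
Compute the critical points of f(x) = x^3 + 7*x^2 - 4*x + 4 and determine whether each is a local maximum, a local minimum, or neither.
f'(x) = 3*x^2 + 14*x - 4

Solve f'(x) = 0:
  3*x^2 + 14*x - 4 = 0 has no rational roots; quadratic formula: x = (-14 ± √244)/6.
  ⇒ x = -sqrt(61)/3 - 7/3 ≈ -4.9367, -7/3 + sqrt(61)/3 ≈ 0.2701

f''(x) = 6*x + 14
Second-derivative test at each critical point:
  f''(-4.9367) = -15.6205 < 0 → local maximum
  f''(0.2701) = 15.6205 > 0 → local minimum

Critical points: x = -sqrt(61)/3 - 7/3 ≈ -4.9367 (local maximum); x = -7/3 + sqrt(61)/3 ≈ 0.2701 (local minimum)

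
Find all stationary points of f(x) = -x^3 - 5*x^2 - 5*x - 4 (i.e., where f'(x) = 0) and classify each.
f'(x) = -3*x^2 - 10*x - 5

Solve f'(x) = 0:
  3*x^2 + 10*x + 5 = 0 has no rational roots; quadratic formula: x = (-10 ± √40)/6.
  ⇒ x = -5/3 - sqrt(10)/3 ≈ -2.7208, -5/3 + sqrt(10)/3 ≈ -0.6126

f''(x) = -6*x - 10
Second-derivative test at each critical point:
  f''(-2.7208) = 6.3246 > 0 → local minimum
  f''(-0.6126) = -6.3246 < 0 → local maximum

Critical points: x = -5/3 - sqrt(10)/3 ≈ -2.7208 (local minimum); x = -5/3 + sqrt(10)/3 ≈ -0.6126 (local maximum)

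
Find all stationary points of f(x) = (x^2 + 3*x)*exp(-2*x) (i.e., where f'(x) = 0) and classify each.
f'(x) = (-2*x^2 - 4*x + 3)*exp(-2*x)

Solve f'(x) = 0:
  f'(x) = (-2*x^2 - 4*x + 3)·exp(-2*x) and exp(-2*x) > 0 for every x, so f'(x) = 0 ⇔ -2*x^2 - 4*x + 3 = 0.
  2*x^2 + 4*x - 3 = 0 has no rational roots; quadratic formula: x = (-4 ± √40)/4.
  ⇒ x = -sqrt(10)/2 - 1 ≈ -2.5811, -1 + sqrt(10)/2 ≈ 0.5811

f''(x) = 2*(2*x^2 + 2*x - 5)*exp(-2*x)
Second-derivative test at each critical point:
  f''(-2.5811) = 1104.0245 > 0 → local minimum
  f''(0.5811) = -1.9782 < 0 → local maximum

Critical points: x = -sqrt(10)/2 - 1 ≈ -2.5811 (local minimum); x = -1 + sqrt(10)/2 ≈ 0.5811 (local maximum)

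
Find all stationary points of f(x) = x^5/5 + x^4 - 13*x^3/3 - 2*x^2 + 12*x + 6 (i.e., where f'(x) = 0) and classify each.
f'(x) = x^4 + 4*x^3 - 13*x^2 - 4*x + 12

Solve f'(x) = 0:
  Factor: x^4 + 4*x^3 - 13*x^2 - 4*x + 12 = (x - 2)*(x - 1)*(x + 1)*(x + 6) = 0.
  ⇒ x = -6, -1, 1, 2

f''(x) = 4*x^3 + 12*x^2 - 26*x - 4
Second-derivative test at each critical point:
  f''(-6) = -280 < 0 → local maximum
  f''(-1) = 30 > 0 → local minimum
  f''(1) = -14 < 0 → local maximum
  f''(2) = 24 > 0 → local minimum

Critical points: x = -6 (local maximum); x = -1 (local minimum); x = 1 (local maximum); x = 2 (local minimum)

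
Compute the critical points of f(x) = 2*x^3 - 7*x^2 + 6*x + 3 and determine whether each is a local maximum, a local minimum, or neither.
f'(x) = 6*x^2 - 14*x + 6

Solve f'(x) = 0:
  Factor: 6*x^2 - 14*x + 6 = 2*(3*x^2 - 7*x + 3); 3*x^2 - 7*x + 3 = 0 has no rational roots; quadratic formula: x = (7 ± √13)/6.
  ⇒ x = 7/6 - sqrt(13)/6 ≈ 0.5657, sqrt(13)/6 + 7/6 ≈ 1.7676

f''(x) = 12*x - 14
Second-derivative test at each critical point:
  f''(0.5657) = -7.2111 < 0 → local maximum
  f''(1.7676) = 7.2111 > 0 → local minimum

Critical points: x = 7/6 - sqrt(13)/6 ≈ 0.5657 (local maximum); x = sqrt(13)/6 + 7/6 ≈ 1.7676 (local minimum)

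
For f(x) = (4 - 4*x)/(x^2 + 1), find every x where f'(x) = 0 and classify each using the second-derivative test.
f'(x) = 4*(-x^2 + 2*x*(x - 1) - 1)/(x^2 + 1)^2

Solve f'(x) = 0:
  f'(x) = 4*(x^2 - 2*x - 1)/(x^2 + 1)^2; the denominator is positive wherever f is defined, so f'(x) = 0 ⇔ 4*x^2 - 8*x - 4 = 0.
  Factor: 4*x^2 - 8*x - 4 = 4*(x^2 - 2*x - 1); x^2 - 2*x - 1 = 0 has no rational roots; quadratic formula: x = (2 ± √8)/2.
  ⇒ x = 1 - sqrt(2) ≈ -0.4142, 1 + sqrt(2) ≈ 2.4142

f''(x) = 8*(4*x^2*(1 - x) + (3*x - 1)*(x^2 + 1))/(x^2 + 1)^3
Second-derivative test at each critical point:
  f''(-0.4142) = -8.2426 < 0 → local maximum
  f''(2.4142) = 0.2426 > 0 → local minimum

Critical points: x = 1 - sqrt(2) ≈ -0.4142 (local maximum); x = 1 + sqrt(2) ≈ 2.4142 (local minimum)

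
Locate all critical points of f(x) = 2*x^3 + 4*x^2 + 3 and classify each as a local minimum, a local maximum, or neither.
f'(x) = 2*x*(3*x + 4)

Solve f'(x) = 0:
  Factor: 6*x^2 + 8*x = 2*x*(3*x + 4) = 0.
  ⇒ x = -4/3, 0

f''(x) = 12*x + 8
Second-derivative test at each critical point:
  f''(-4/3) = -8 < 0 → local maximum
  f''(0) = 8 > 0 → local minimum

Critical points: x = -4/3 (local maximum); x = 0 (local minimum)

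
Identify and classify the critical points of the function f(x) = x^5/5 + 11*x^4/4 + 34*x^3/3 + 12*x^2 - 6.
f'(x) = x*(x^3 + 11*x^2 + 34*x + 24)

Solve f'(x) = 0:
  Factor: x^4 + 11*x^3 + 34*x^2 + 24*x = x*(x + 1)*(x + 4)*(x + 6) = 0.
  ⇒ x = -6, -4, -1, 0

f''(x) = 4*x^3 + 33*x^2 + 68*x + 24
Second-derivative test at each critical point:
  f''(-6) = -60 < 0 → local maximum
  f''(-4) = 24 > 0 → local minimum
  f''(-1) = -15 < 0 → local maximum
  f''(0) = 24 > 0 → local minimum

Critical points: x = -6 (local maximum); x = -4 (local minimum); x = -1 (local maximum); x = 0 (local minimum)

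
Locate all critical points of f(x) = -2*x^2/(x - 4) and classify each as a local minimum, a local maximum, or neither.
f'(x) = 2*x*(8 - x)/(x - 4)^2

Solve f'(x) = 0:
  f'(x) = -2*x*(x - 8)/(x - 4)^2; the denominator is positive wherever f is defined, so f'(x) = 0 ⇔ -2*x^2 + 16*x = 0.
  Factor: -2*x^2 + 16*x = -2*x*(x - 8) = 0.
  ⇒ x = 0, 8

f''(x) = -64/(x^3 - 12*x^2 + 48*x - 64)
Second-derivative test at each critical point:
  f''(0) = 1 > 0 → local minimum
  f''(8) = -1 < 0 → local maximum

Critical points: x = 0 (local minimum); x = 8 (local maximum)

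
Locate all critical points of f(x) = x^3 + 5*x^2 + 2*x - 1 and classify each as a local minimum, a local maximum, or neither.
f'(x) = 3*x^2 + 10*x + 2

Solve f'(x) = 0:
  3*x^2 + 10*x + 2 = 0 has no rational roots; quadratic formula: x = (-10 ± √76)/6.
  ⇒ x = -5/3 - sqrt(19)/3 ≈ -3.1196, -5/3 + sqrt(19)/3 ≈ -0.2137

f''(x) = 6*x + 10
Second-derivative test at each critical point:
  f''(-3.1196) = -8.7178 < 0 → local maximum
  f''(-0.2137) = 8.7178 > 0 → local minimum

Critical points: x = -5/3 - sqrt(19)/3 ≈ -3.1196 (local maximum); x = -5/3 + sqrt(19)/3 ≈ -0.2137 (local minimum)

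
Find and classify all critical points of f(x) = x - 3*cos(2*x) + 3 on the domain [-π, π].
f'(x) = 6*sin(2*x) + 1

Solve f'(x) = 0 on [-π, π]:
  f'(x) = 0 ⇔ sin(2*x) = -1/6, i.e. 2*x = arcsin(-1/6) + 2nπ or 2*x = π − arcsin(-1/6) + 2nπ; keep the solutions lying in [-π, π].
  ⇒ x = -pi/2 + asin(1/6)/2 ≈ -1.4871, -asin(1/6)/2 ≈ -0.0837, asin(1/6)/2 + pi/2 ≈ 1.6545, pi - asin(1/6)/2 ≈ 3.0579

f''(x) = 12*cos(2*x)
Second-derivative test at each critical point:
  f''(-1.4871) = -11.8322 < 0 → local maximum
  f''(-0.0837) = 11.8322 > 0 → local minimum
  f''(1.6545) = -11.8322 < 0 → local maximum
  f''(3.0579) = 11.8322 > 0 → local minimum

Critical points: x = -pi/2 + asin(1/6)/2 ≈ -1.4871 (local maximum); x = -asin(1/6)/2 ≈ -0.0837 (local minimum); x = asin(1/6)/2 + pi/2 ≈ 1.6545 (local maximum); x = pi - asin(1/6)/2 ≈ 3.0579 (local minimum)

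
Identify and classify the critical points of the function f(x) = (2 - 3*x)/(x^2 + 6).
f'(x) = (3*x^2 - 4*x - 18)/(x^4 + 12*x^2 + 36)

Solve f'(x) = 0:
  f'(x) = (3*x^2 - 4*x - 18)/(x^2 + 6)^2; the denominator is positive wherever f is defined, so f'(x) = 0 ⇔ 3*x^2 - 4*x - 18 = 0.
  3*x^2 - 4*x - 18 = 0 has no rational roots; quadratic formula: x = (4 ± √232)/6.
  ⇒ x = 2/3 - sqrt(58)/3 ≈ -1.8719, 2/3 + sqrt(58)/3 ≈ 3.2053

f''(x) = 2*(4*x^2*(2 - 3*x) + (9*x - 2)*(x^2 + 6))/(x^2 + 6)^3
Second-derivative test at each critical point:
  f''(-1.8719) = -0.1686 < 0 → local maximum
  f''(3.2053) = 0.0575 > 0 → local minimum

Critical points: x = 2/3 - sqrt(58)/3 ≈ -1.8719 (local maximum); x = 2/3 + sqrt(58)/3 ≈ 3.2053 (local minimum)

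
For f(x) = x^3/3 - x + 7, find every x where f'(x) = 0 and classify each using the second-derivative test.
f'(x) = x^2 - 1

Solve f'(x) = 0:
  Factor: x^2 - 1 = (x - 1)*(x + 1) = 0.
  ⇒ x = -1, 1

f''(x) = 2*x
Second-derivative test at each critical point:
  f''(-1) = -2 < 0 → local maximum
  f''(1) = 2 > 0 → local minimum

Critical points: x = -1 (local maximum); x = 1 (local minimum)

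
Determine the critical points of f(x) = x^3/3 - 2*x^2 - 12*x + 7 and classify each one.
f'(x) = x^2 - 4*x - 12

Solve f'(x) = 0:
  Factor: x^2 - 4*x - 12 = (x - 6)*(x + 2) = 0.
  ⇒ x = -2, 6

f''(x) = 2*x - 4
Second-derivative test at each critical point:
  f''(-2) = -8 < 0 → local maximum
  f''(6) = 8 > 0 → local minimum

Critical points: x = -2 (local maximum); x = 6 (local minimum)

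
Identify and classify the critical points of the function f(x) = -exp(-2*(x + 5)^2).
f'(x) = 4*(x + 5)*exp(-2*(x + 5)^2)

Solve f'(x) = 0:
  f'(x) = (4*x + 20)·exp(-2*(x + 5)^2) and exp(-2*(x + 5)^2) > 0 for every x, so f'(x) = 0 ⇔ 4*x + 20 = 0.
  Factor: 4*x + 20 = 4*(x + 5) = 0.
  ⇒ x = -5

f''(x) = 4*(1 - 4*(x + 5)^2)*exp(-2*(x + 5)^2)
Second-derivative test at each critical point:
  f''(-5) = 4 > 0 → local minimum

Critical points: x = -5 (local minimum)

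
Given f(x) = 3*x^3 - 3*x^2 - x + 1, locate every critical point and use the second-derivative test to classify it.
f'(x) = 9*x^2 - 6*x - 1

Solve f'(x) = 0:
  9*x^2 - 6*x - 1 = 0 has no rational roots; quadratic formula: x = (6 ± √72)/18.
  ⇒ x = 1/3 - sqrt(2)/3 ≈ -0.1381, 1/3 + sqrt(2)/3 ≈ 0.8047

f''(x) = 18*x - 6
Second-derivative test at each critical point:
  f''(-0.1381) = -8.4853 < 0 → local maximum
  f''(0.8047) = 8.4853 > 0 → local minimum

Critical points: x = 1/3 - sqrt(2)/3 ≈ -0.1381 (local maximum); x = 1/3 + sqrt(2)/3 ≈ 0.8047 (local minimum)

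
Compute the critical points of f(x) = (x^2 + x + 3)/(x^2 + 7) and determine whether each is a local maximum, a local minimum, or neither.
f'(x) = (-x^2 + 8*x + 7)/(x^4 + 14*x^2 + 49)

Solve f'(x) = 0:
  f'(x) = -(x^2 - 8*x - 7)/(x^2 + 7)^2; the denominator is positive wherever f is defined, so f'(x) = 0 ⇔ -x^2 + 8*x + 7 = 0.
  x^2 - 8*x - 7 = 0 has no rational roots; quadratic formula: x = (8 ± √92)/2.
  ⇒ x = 4 - sqrt(23) ≈ -0.7958, 4 + sqrt(23) ≈ 8.7958

f''(x) = 2*(x^3 - 12*x^2 - 21*x + 28)/(x^6 + 21*x^4 + 147*x^2 + 343)
Second-derivative test at each critical point:
  f''(-0.7958) = 0.1646 > 0 → local minimum
  f''(8.7958) = -0.0013 < 0 → local maximum

Critical points: x = 4 - sqrt(23) ≈ -0.7958 (local minimum); x = 4 + sqrt(23) ≈ 8.7958 (local maximum)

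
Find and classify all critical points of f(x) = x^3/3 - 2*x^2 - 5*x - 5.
f'(x) = x^2 - 4*x - 5

Solve f'(x) = 0:
  Factor: x^2 - 4*x - 5 = (x - 5)*(x + 1) = 0.
  ⇒ x = -1, 5

f''(x) = 2*x - 4
Second-derivative test at each critical point:
  f''(-1) = -6 < 0 → local maximum
  f''(5) = 6 > 0 → local minimum

Critical points: x = -1 (local maximum); x = 5 (local minimum)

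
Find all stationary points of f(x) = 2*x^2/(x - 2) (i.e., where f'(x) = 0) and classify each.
f'(x) = 2*x*(x - 4)/(x^2 - 4*x + 4)

Solve f'(x) = 0:
  f'(x) = 2*x*(x - 4)/(x - 2)^2; the denominator is positive wherever f is defined, so f'(x) = 0 ⇔ 2*x^2 - 8*x = 0.
  Factor: 2*x^2 - 8*x = 2*x*(x - 4) = 0.
  ⇒ x = 0, 4

f''(x) = 16/(x^3 - 6*x^2 + 12*x - 8)
Second-derivative test at each critical point:
  f''(0) = -2 < 0 → local maximum
  f''(4) = 2 > 0 → local minimum

Critical points: x = 0 (local maximum); x = 4 (local minimum)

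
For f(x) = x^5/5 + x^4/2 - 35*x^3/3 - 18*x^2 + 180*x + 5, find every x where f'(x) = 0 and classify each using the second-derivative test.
f'(x) = x^4 + 2*x^3 - 35*x^2 - 36*x + 180

Solve f'(x) = 0:
  Factor: x^4 + 2*x^3 - 35*x^2 - 36*x + 180 = (x - 5)*(x - 2)*(x + 3)*(x + 6) = 0.
  ⇒ x = -6, -3, 2, 5

f''(x) = 4*x^3 + 6*x^2 - 70*x - 36
Second-derivative test at each critical point:
  f''(-6) = -264 < 0 → local maximum
  f''(-3) = 120 > 0 → local minimum
  f''(2) = -120 < 0 → local maximum
  f''(5) = 264 > 0 → local minimum

Critical points: x = -6 (local maximum); x = -3 (local minimum); x = 2 (local maximum); x = 5 (local minimum)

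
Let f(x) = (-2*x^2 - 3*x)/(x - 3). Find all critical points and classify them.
f'(x) = (-2*x^2 + 12*x + 9)/(x^2 - 6*x + 9)

Solve f'(x) = 0:
  f'(x) = -(2*x^2 - 12*x - 9)/(x - 3)^2; the denominator is positive wherever f is defined, so f'(x) = 0 ⇔ -2*x^2 + 12*x + 9 = 0.
  2*x^2 - 12*x - 9 = 0 has no rational roots; quadratic formula: x = (12 ± √216)/4.
  ⇒ x = 3 - 3*sqrt(6)/2 ≈ -0.6742, 3 + 3*sqrt(6)/2 ≈ 6.6742

f''(x) = -54/(x^3 - 9*x^2 + 27*x - 27)
Second-derivative test at each critical point:
  f''(-0.6742) = 1.0887 > 0 → local minimum
  f''(6.6742) = -1.0887 < 0 → local maximum

Critical points: x = 3 - 3*sqrt(6)/2 ≈ -0.6742 (local minimum); x = 3 + 3*sqrt(6)/2 ≈ 6.6742 (local maximum)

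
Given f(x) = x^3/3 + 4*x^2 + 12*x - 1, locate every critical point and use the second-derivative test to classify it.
f'(x) = x^2 + 8*x + 12

Solve f'(x) = 0:
  Factor: x^2 + 8*x + 12 = (x + 2)*(x + 6) = 0.
  ⇒ x = -6, -2

f''(x) = 2*x + 8
Second-derivative test at each critical point:
  f''(-6) = -4 < 0 → local maximum
  f''(-2) = 4 > 0 → local minimum

Critical points: x = -6 (local maximum); x = -2 (local minimum)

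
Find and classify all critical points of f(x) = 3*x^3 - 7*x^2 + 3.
f'(x) = x*(9*x - 14)

Solve f'(x) = 0:
  Factor: 9*x^2 - 14*x = x*(9*x - 14) = 0.
  ⇒ x = 0, 14/9

f''(x) = 18*x - 14
Second-derivative test at each critical point:
  f''(0) = -14 < 0 → local maximum
  f''(14/9) = 14 > 0 → local minimum

Critical points: x = 0 (local maximum); x = 14/9 (local minimum)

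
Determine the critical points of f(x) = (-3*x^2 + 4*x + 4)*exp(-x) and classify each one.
f'(x) = x*(3*x - 10)*exp(-x)

Solve f'(x) = 0:
  f'(x) = (3*x^2 - 10*x)·exp(-x) and exp(-x) > 0 for every x, so f'(x) = 0 ⇔ 3*x^2 - 10*x = 0.
  Factor: 3*x^2 - 10*x = x*(3*x - 10) = 0.
  ⇒ x = 0, 10/3

f''(x) = (-3*x^2 + 16*x - 10)*exp(-x)
Second-derivative test at each critical point:
  f''(0) = -10 < 0 → local maximum
  f''(10/3) = 0.3567 > 0 → local minimum

Critical points: x = 0 (local maximum); x = 10/3 (local minimum)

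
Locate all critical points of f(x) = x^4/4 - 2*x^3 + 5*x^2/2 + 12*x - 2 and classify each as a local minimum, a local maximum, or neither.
f'(x) = x^3 - 6*x^2 + 5*x + 12

Solve f'(x) = 0:
  Factor: x^3 - 6*x^2 + 5*x + 12 = (x - 4)*(x - 3)*(x + 1) = 0.
  ⇒ x = -1, 3, 4

f''(x) = 3*x^2 - 12*x + 5
Second-derivative test at each critical point:
  f''(-1) = 20 > 0 → local minimum
  f''(3) = -4 < 0 → local maximum
  f''(4) = 5 > 0 → local minimum

Critical points: x = -1 (local minimum); x = 3 (local maximum); x = 4 (local minimum)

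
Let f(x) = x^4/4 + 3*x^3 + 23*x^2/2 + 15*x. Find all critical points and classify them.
f'(x) = x^3 + 9*x^2 + 23*x + 15

Solve f'(x) = 0:
  Factor: x^3 + 9*x^2 + 23*x + 15 = (x + 1)*(x + 3)*(x + 5) = 0.
  ⇒ x = -5, -3, -1

f''(x) = 3*x^2 + 18*x + 23
Second-derivative test at each critical point:
  f''(-5) = 8 > 0 → local minimum
  f''(-3) = -4 < 0 → local maximum
  f''(-1) = 8 > 0 → local minimum

Critical points: x = -5 (local minimum); x = -3 (local maximum); x = -1 (local minimum)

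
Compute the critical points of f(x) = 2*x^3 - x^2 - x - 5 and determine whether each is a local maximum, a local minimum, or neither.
f'(x) = 6*x^2 - 2*x - 1

Solve f'(x) = 0:
  6*x^2 - 2*x - 1 = 0 has no rational roots; quadratic formula: x = (2 ± √28)/12.
  ⇒ x = 1/6 - sqrt(7)/6 ≈ -0.2743, 1/6 + sqrt(7)/6 ≈ 0.6076

f''(x) = 12*x - 2
Second-derivative test at each critical point:
  f''(-0.2743) = -5.2915 < 0 → local maximum
  f''(0.6076) = 5.2915 > 0 → local minimum

Critical points: x = 1/6 - sqrt(7)/6 ≈ -0.2743 (local maximum); x = 1/6 + sqrt(7)/6 ≈ 0.6076 (local minimum)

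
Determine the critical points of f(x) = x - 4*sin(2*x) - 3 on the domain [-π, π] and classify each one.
f'(x) = 1 - 8*cos(2*x)

Solve f'(x) = 0 on [-π, π]:
  f'(x) = 0 ⇔ cos(2*x) = 1/8, i.e. 2*x = ±arccos(1/8) + 2nπ; keep the solutions lying in [-π, π].
  ⇒ x = -pi + acos(1/8)/2 ≈ -2.4189, -acos(1/8)/2 ≈ -0.7227, acos(1/8)/2 ≈ 0.7227, pi - acos(1/8)/2 ≈ 2.4189

f''(x) = 16*sin(2*x)
Second-derivative test at each critical point:
  f''(-2.4189) = 15.8745 > 0 → local minimum
  f''(-0.7227) = -15.8745 < 0 → local maximum
  f''(0.7227) = 15.8745 > 0 → local minimum
  f''(2.4189) = -15.8745 < 0 → local maximum

Critical points: x = -pi + acos(1/8)/2 ≈ -2.4189 (local minimum); x = -acos(1/8)/2 ≈ -0.7227 (local maximum); x = acos(1/8)/2 ≈ 0.7227 (local minimum); x = pi - acos(1/8)/2 ≈ 2.4189 (local maximum)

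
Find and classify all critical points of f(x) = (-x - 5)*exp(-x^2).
f'(x) = (2*x*(x + 5) - 1)*exp(-x^2)

Solve f'(x) = 0:
  f'(x) = (2*x^2 + 10*x - 1)·exp(-x^2) and exp(-x^2) > 0 for every x, so f'(x) = 0 ⇔ 2*x^2 + 10*x - 1 = 0.
  2*x^2 + 10*x - 1 = 0 has no rational roots; quadratic formula: x = (-10 ± √108)/4.
  ⇒ x = -3*sqrt(3)/2 - 5/2 ≈ -5.0981, -5/2 + 3*sqrt(3)/2 ≈ 0.0981

f''(x) = 2*(-2*x^2*(x + 5) + 3*x + 5)*exp(-x^2)
Second-derivative test at each critical point:
  f''(-5.0981) = -5.361e-11 < 0 → local maximum
  f''(0.0981) = 10.2928 > 0 → local minimum

Critical points: x = -3*sqrt(3)/2 - 5/2 ≈ -5.0981 (local maximum); x = -5/2 + 3*sqrt(3)/2 ≈ 0.0981 (local minimum)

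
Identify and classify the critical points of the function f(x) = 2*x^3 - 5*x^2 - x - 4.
f'(x) = 6*x^2 - 10*x - 1

Solve f'(x) = 0:
  6*x^2 - 10*x - 1 = 0 has no rational roots; quadratic formula: x = (10 ± √124)/12.
  ⇒ x = 5/6 - sqrt(31)/6 ≈ -0.0946, 5/6 + sqrt(31)/6 ≈ 1.7613

f''(x) = 12*x - 10
Second-derivative test at each critical point:
  f''(-0.0946) = -11.1355 < 0 → local maximum
  f''(1.7613) = 11.1355 > 0 → local minimum

Critical points: x = 5/6 - sqrt(31)/6 ≈ -0.0946 (local maximum); x = 5/6 + sqrt(31)/6 ≈ 1.7613 (local minimum)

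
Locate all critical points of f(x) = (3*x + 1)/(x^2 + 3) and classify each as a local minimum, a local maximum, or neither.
f'(x) = (-3*x^2 - 2*x + 9)/(x^4 + 6*x^2 + 9)

Solve f'(x) = 0:
  f'(x) = -(3*x^2 + 2*x - 9)/(x^2 + 3)^2; the denominator is positive wherever f is defined, so f'(x) = 0 ⇔ -3*x^2 - 2*x + 9 = 0.
  3*x^2 + 2*x - 9 = 0 has no rational roots; quadratic formula: x = (-2 ± √112)/6.
  ⇒ x = -2*sqrt(7)/3 - 1/3 ≈ -2.0972, -1/3 + 2*sqrt(7)/3 ≈ 1.4305

f''(x) = 2*(4*x^2*(3*x + 1) - (9*x + 1)*(x^2 + 3))/(x^2 + 3)^3
Second-derivative test at each critical point:
  f''(-2.0972) = 0.1934 > 0 → local minimum
  f''(1.4305) = -0.4156 < 0 → local maximum

Critical points: x = -2*sqrt(7)/3 - 1/3 ≈ -2.0972 (local minimum); x = -1/3 + 2*sqrt(7)/3 ≈ 1.4305 (local maximum)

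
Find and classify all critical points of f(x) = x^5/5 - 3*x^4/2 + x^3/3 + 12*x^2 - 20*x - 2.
f'(x) = x^4 - 6*x^3 + x^2 + 24*x - 20

Solve f'(x) = 0:
  Factor: x^4 - 6*x^3 + x^2 + 24*x - 20 = (x - 5)*(x - 2)*(x - 1)*(x + 2) = 0.
  ⇒ x = -2, 1, 2, 5

f''(x) = 4*x^3 - 18*x^2 + 2*x + 24
Second-derivative test at each critical point:
  f''(-2) = -84 < 0 → local maximum
  f''(1) = 12 > 0 → local minimum
  f''(2) = -12 < 0 → local maximum
  f''(5) = 84 > 0 → local minimum

Critical points: x = -2 (local maximum); x = 1 (local minimum); x = 2 (local maximum); x = 5 (local minimum)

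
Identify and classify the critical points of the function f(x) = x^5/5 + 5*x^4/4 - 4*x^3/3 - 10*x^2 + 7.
f'(x) = x*(x^3 + 5*x^2 - 4*x - 20)

Solve f'(x) = 0:
  Factor: x^4 + 5*x^3 - 4*x^2 - 20*x = x*(x - 2)*(x + 2)*(x + 5) = 0.
  ⇒ x = -5, -2, 0, 2

f''(x) = 4*x^3 + 15*x^2 - 8*x - 20
Second-derivative test at each critical point:
  f''(-5) = -105 < 0 → local maximum
  f''(-2) = 24 > 0 → local minimum
  f''(0) = -20 < 0 → local maximum
  f''(2) = 56 > 0 → local minimum

Critical points: x = -5 (local maximum); x = -2 (local minimum); x = 0 (local maximum); x = 2 (local minimum)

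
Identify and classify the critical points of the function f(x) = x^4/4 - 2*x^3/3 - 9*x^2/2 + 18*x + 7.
f'(x) = x^3 - 2*x^2 - 9*x + 18

Solve f'(x) = 0:
  Factor: x^3 - 2*x^2 - 9*x + 18 = (x - 3)*(x - 2)*(x + 3) = 0.
  ⇒ x = -3, 2, 3

f''(x) = 3*x^2 - 4*x - 9
Second-derivative test at each critical point:
  f''(-3) = 30 > 0 → local minimum
  f''(2) = -5 < 0 → local maximum
  f''(3) = 6 > 0 → local minimum

Critical points: x = -3 (local minimum); x = 2 (local maximum); x = 3 (local minimum)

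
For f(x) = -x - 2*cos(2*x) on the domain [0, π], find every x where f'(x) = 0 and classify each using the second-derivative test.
f'(x) = 4*sin(2*x) - 1

Solve f'(x) = 0 on [0, π]:
  f'(x) = 0 ⇔ sin(2*x) = 1/4, i.e. 2*x = arcsin(1/4) + 2nπ or 2*x = π − arcsin(1/4) + 2nπ; keep the solutions lying in [0, π].
  ⇒ x = asin(1/4)/2 ≈ 0.1263, -asin(1/4)/2 + pi/2 ≈ 1.4445

f''(x) = 8*cos(2*x)
Second-derivative test at each critical point:
  f''(0.1263) = 7.7460 > 0 → local minimum
  f''(1.4445) = -7.7460 < 0 → local maximum

Critical points: x = asin(1/4)/2 ≈ 0.1263 (local minimum); x = -asin(1/4)/2 + pi/2 ≈ 1.4445 (local maximum)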